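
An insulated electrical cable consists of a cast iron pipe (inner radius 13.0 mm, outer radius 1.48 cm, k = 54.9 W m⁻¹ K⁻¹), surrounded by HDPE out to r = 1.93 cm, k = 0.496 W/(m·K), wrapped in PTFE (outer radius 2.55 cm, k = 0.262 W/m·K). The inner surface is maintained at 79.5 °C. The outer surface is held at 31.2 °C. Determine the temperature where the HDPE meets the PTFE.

Series thermal resistances, inner to outer:
  R'_cast iron = ln(0.0148/0.0130)/(2πk) = 0.1297/(2π·54.9) = 3.759×10^-4 m·K/W
  R'_HDPE = ln(0.0193/0.0148)/(2πk) = 0.2655/(2π·0.496) = 0.08519 m·K/W
  R'_PTFE = ln(0.0255/0.0193)/(2πk) = 0.2786/(2π·0.262) = 0.1692 m·K/W
ΣR = 3.759×10^-4 + 0.08519 + 0.1692 = 0.2548 m·K/W
Q' = ΔT/ΣR = (79.5 °C − 31.2 °C)/0.2548 = 189.6 W/m
From the inner boundary to the HDPE/PTFE interface, ΣR_partial = 0.08557 m·K/W.
T_interface = T_in − Q'·ΣR_partial = 79.5 °C − (189.6)(0.08557) = 63.3 °C

T = 63.3 °C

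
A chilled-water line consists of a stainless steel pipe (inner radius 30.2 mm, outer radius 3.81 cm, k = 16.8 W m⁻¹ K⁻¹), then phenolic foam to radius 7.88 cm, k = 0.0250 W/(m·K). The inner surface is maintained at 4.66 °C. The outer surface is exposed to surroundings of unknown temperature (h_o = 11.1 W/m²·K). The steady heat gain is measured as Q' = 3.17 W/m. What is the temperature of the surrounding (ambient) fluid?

T_out = 19.9 °C

Sum the resistances:
  R'_stainless steel = ln(0.0381/0.0302)/(2πk) = 0.2324/(2π·16.8) = 0.002201 m·K/W
  R'_phenolic foam = ln(0.0788/0.0381)/(2πk) = 0.7267/(2π·0.0250) = 4.626 m·K/W
  R'_conv,out = 1/(2πr h) = 1/(2π·0.0788·11.1) = 0.1820 m·K/W
ΣR = 4.810 m·K/W
ΔT = Q'·ΣR = 3.17 × 4.810 = 15.25 K
Heat flows inward, so T_out = T_in + ΔT = 4.66 + 15.25 = 19.9 °C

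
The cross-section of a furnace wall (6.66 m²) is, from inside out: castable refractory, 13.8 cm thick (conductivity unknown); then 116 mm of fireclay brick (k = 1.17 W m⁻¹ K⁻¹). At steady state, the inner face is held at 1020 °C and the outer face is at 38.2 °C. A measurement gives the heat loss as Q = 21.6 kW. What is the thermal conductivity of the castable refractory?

ΣR = ΔT/Q = |1020 − 38.2|/21600 = 0.04545 K/W
Known resistances:
  R_fireclay brick = L/(kA) = 0.116/(1.17·6.66) = 0.01489 K/W
R_castable refractory = ΣR − ΣR_known = 0.04545 − 0.01489 = 0.03056 K/W
L/(kA) = 0.03056 ⇒ k = 0.138/(0.03056·6.66) = 0.678 W/m·K

k = 0.678 W/m·K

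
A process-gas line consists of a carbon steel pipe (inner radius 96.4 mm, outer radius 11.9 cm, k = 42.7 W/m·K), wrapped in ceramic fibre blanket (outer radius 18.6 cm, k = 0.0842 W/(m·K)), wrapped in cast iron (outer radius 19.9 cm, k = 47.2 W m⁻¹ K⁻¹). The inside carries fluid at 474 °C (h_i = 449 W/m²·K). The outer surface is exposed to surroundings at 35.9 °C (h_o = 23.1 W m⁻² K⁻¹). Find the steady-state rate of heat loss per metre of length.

Treat each layer as a resistance in series:
  R'_conv,in = 1/(2πr h) = 1/(2π·0.0964·449) = 0.003677 m·K/W
  R'_carbon steel = ln(0.119/0.0964)/(2πk) = 0.2106/(2π·42.7) = 7.850×10^-4 m·K/W
  R'_ceramic fibre blanket = ln(0.186/0.119)/(2πk) = 0.4466/(2π·0.0842) = 0.8442 m·K/W
  R'_cast iron = ln(0.199/0.186)/(2πk) = 0.06756/(2π·47.2) = 2.278×10^-4 m·K/W
  R'_conv,out = 1/(2πr h) = 1/(2π·0.199·23.1) = 0.03462 m·K/W
ΣR = 0.003677 + 7.850×10^-4 + 0.8442 + 2.278×10^-4 + 0.03462 = 0.8835 m·K/W
Q' = ΔT/ΣR = (474 °C − 35.9 °C)/0.8835 = 496 W/m

Q' = 496 W/m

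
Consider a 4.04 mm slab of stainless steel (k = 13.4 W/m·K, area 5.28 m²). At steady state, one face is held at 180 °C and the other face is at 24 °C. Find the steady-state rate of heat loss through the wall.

Q = kA·ΔT/L = 13.4 × 5.28 × |180 °C − 24 °C| / 0.00404 = 2.73×10^6 W

Q = 2730 kW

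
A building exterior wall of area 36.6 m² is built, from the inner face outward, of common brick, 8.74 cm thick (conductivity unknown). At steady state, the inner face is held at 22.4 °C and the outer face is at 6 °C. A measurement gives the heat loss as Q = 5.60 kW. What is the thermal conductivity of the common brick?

k = 0.815 W/m·K

ΣR = ΔT/Q = |22.4 − 6|/5600 = 0.002929 K/W
L/(kA) = 0.002929 ⇒ k = 0.0874/(0.002929·36.6) = 0.815 W/m·K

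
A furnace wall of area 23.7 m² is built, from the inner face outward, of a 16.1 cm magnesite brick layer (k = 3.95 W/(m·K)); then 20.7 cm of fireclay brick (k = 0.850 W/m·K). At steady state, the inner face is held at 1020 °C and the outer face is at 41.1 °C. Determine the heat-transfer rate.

Treat each layer as a resistance in series:
  R_magnesite brick = L/(kA) = 0.161/(3.95·23.7) = 0.001720 K/W
  R_fireclay brick = L/(kA) = 0.207/(0.850·23.7) = 0.01028 K/W
ΣR = 0.001720 + 0.01028 = 0.01200 K/W
Q = ΔT/ΣR = (1020 °C − 41.1 °C)/0.01200 = 81600 W

Q = 81600 W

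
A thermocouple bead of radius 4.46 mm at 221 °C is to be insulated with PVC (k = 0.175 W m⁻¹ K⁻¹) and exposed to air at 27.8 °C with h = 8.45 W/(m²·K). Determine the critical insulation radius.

r_cr = 4.14 cm

For a sphere, r_cr = 2k_ins/h = 2·0.175/8.45 = 0.0414 m = 4.14 cm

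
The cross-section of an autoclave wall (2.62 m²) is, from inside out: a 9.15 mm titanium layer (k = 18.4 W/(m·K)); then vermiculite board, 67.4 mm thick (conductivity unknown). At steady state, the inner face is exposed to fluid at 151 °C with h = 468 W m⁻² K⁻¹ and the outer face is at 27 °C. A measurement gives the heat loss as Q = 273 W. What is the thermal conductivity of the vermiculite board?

ΣR = ΔT/Q = |151 − 27|/273 = 0.4542 K/W
Known resistances:
  R_conv,in = 1/(hA) = 1/(468·2.62) = 8.156×10^-4 K/W
  R_titanium = L/(kA) = 0.00915/(18.4·2.62) = 1.898×10^-4 K/W
R_vermiculite board = ΣR − ΣR_known = 0.4542 − 0.001005 = 0.4532 K/W
L/(kA) = 0.4532 ⇒ k = 0.0674/(0.4532·2.62) = 0.0568 W/m·K

k = 0.0568 W/m·K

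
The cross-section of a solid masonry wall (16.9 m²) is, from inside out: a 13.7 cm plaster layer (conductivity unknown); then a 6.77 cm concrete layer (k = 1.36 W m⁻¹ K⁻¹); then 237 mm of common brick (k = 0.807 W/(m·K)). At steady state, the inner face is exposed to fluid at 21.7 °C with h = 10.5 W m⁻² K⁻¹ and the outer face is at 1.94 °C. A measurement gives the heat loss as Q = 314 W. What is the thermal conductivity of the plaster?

ΣR = ΔT/Q = |21.7 − 1.94|/314 = 0.06293 K/W
Known resistances:
  R_conv,in = 1/(hA) = 1/(10.5·16.9) = 0.005635 K/W
  R_concrete = L/(kA) = 0.0677/(1.36·16.9) = 0.002946 K/W
  R_common brick = L/(kA) = 0.237/(0.807·16.9) = 0.01738 K/W
R_plaster = ΣR − ΣR_known = 0.06293 − 0.02596 = 0.03697 K/W
L/(kA) = 0.03697 ⇒ k = 0.137/(0.03697·16.9) = 0.219 W/m·K

k = 0.219 W/m·K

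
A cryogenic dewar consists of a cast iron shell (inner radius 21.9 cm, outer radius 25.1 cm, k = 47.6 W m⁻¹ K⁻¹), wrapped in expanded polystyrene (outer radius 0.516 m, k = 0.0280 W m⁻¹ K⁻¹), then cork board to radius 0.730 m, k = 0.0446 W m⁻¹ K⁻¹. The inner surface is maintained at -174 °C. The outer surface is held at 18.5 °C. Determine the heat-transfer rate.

Q = 28.2 W

Resistance network (inner→outer):
  R_cast iron = (1/0.219 − 1/0.251)/(4πk) = 0.5821/(4π·47.6) = 9.732×10^-4 K/W
  R_expanded polystyrene = (1/0.251 − 1/0.516)/(4πk) = 2.046/(4π·0.0280) = 5.815 K/W
  R_cork board = (1/0.516 − 1/0.730)/(4πk) = 0.5681/(4π·0.0446) = 1.014 K/W
ΣR = 9.732×10^-4 + 5.815 + 1.014 = 6.830 K/W
Q = ΔT/ΣR = (-174 °C − 18.5 °C)/6.830 = -28.2 W
(Negative Q ⇒ heat flows inward; heat gain = 28.2 W.)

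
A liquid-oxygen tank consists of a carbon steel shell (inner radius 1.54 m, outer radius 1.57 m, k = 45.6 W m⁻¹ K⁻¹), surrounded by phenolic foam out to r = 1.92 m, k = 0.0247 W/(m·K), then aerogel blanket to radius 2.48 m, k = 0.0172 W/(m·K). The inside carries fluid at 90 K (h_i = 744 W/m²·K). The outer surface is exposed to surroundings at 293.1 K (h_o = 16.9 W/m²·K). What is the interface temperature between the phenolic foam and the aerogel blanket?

T = 173 K

Series thermal resistances, inner to outer:
  R_conv,in = 1/(4πr²h) = 1/(4π·1.54²·744) = 4.510×10^-5 K/W
  R_carbon steel = (1/1.54 − 1/1.57)/(4πk) = 0.01241/(4π·45.6) = 2.165×10^-5 K/W
  R_phenolic foam = (1/1.57 − 1/1.92)/(4πk) = 0.1161/(4π·0.0247) = 0.3741 K/W
  R_aerogel blanket = (1/1.92 − 1/2.48)/(4πk) = 0.1176/(4π·0.0172) = 0.5441 K/W
  R_conv,out = 1/(4πr²h) = 1/(4π·2.48²·16.9) = 7.656×10^-4 K/W
ΣR = 4.510×10^-5 + 2.165×10^-5 + 0.3741 + 0.5441 + 7.656×10^-4 = 0.9190 K/W
Q = ΔT/ΣR = (90 K − 293.1 K)/0.9190 = -221.0 W
From the inner boundary to the phenolic foam/aerogel blanket interface, ΣR_partial = 0.3742 K/W.
T_interface = T_in − Q·ΣR_partial = 90 K − (-221.0)(0.3742) = 173 K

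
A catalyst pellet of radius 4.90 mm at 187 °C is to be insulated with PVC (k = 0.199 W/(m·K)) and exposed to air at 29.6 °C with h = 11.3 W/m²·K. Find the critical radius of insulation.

For a sphere, r_cr = 2k_ins/h = 2·0.199/11.3 = 0.0352 m = 3.52 cm

r_cr = 3.52 cm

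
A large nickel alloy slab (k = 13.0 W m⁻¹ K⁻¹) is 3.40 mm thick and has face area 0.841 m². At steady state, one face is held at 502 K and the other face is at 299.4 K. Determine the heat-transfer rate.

Q = 651 kW

Q = kA·ΔT/L = 13.0 × 0.841 × |502 K − 299.4 K| / 0.00340 = 6.51×10^5 W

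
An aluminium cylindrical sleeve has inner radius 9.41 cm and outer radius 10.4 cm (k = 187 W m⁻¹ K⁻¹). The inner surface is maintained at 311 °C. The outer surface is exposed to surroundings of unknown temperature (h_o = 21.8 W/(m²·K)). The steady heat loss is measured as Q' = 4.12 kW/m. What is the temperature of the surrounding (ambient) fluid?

T_out = 21.4 °C

Sum the resistances:
  R'_aluminium = ln(0.104/0.0941)/(2πk) = 0.1000/(2π·187) = 8.514×10^-5 m·K/W
  R'_conv,out = 1/(2πr h) = 1/(2π·0.104·21.8) = 0.07020 m·K/W
ΣR = 0.07028 m·K/W
ΔT = Q'·ΣR = 4120 × 0.07028 = 289.6 K
Heat flows outward, so T_out = T_in − ΔT = 311 − 289.6 = 21.4 °C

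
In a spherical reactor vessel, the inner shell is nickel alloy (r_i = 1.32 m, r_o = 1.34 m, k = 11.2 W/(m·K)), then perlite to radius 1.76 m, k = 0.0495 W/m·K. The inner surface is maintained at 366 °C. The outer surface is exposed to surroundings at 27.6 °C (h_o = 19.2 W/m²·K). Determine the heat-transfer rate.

Treat each layer as a resistance in series:
  R_nickel alloy = (1/1.32 − 1/1.34)/(4πk) = 0.01131/(4π·11.2) = 8.034×10^-5 K/W
  R_perlite = (1/1.34 − 1/1.76)/(4πk) = 0.1781/(4π·0.0495) = 0.2863 K/W
  R_conv,out = 1/(4πr²h) = 1/(4π·1.76²·19.2) = 0.001338 K/W
ΣR = 8.034×10^-5 + 0.2863 + 0.001338 = 0.2877 K/W
Q = ΔT/ΣR = (366 °C − 27.6 °C)/0.2877 = 1180 W

Q = 1180 W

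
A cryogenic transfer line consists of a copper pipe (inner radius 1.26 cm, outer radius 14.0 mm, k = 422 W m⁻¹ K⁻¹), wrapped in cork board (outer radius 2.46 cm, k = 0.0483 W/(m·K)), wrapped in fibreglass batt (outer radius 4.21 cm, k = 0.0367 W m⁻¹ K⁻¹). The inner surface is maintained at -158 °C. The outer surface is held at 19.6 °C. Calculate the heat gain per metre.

Resistance network (inner→outer):
  R'_copper = ln(0.0140/0.0126)/(2πk) = 0.1054/(2π·422) = 3.974×10^-5 m·K/W
  R'_cork board = ln(0.0246/0.0140)/(2πk) = 0.5637/(2π·0.0483) = 1.857 m·K/W
  R'_fibreglass batt = ln(0.0421/0.0246)/(2πk) = 0.5373/(2π·0.0367) = 2.330 m·K/W
ΣR = 3.974×10^-5 + 1.857 + 2.330 = 4.187 m·K/W
Q' = ΔT/ΣR = (-158 °C − 19.6 °C)/4.187 = -42.4 W/m
(Negative Q' ⇒ heat flows inward; heat gain = 42.4 W/m.)

Q' = 42.4 W/m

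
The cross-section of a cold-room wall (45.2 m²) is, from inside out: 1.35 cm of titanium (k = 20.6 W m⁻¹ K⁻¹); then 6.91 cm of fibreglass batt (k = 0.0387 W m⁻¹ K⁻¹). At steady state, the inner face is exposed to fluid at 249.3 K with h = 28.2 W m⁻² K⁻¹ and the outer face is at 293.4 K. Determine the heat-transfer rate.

Resistance network (inner→outer):
  R_conv,in = 1/(hA) = 1/(28.2·45.2) = 7.845×10^-4 K/W
  R_titanium = L/(kA) = 0.0135/(20.6·45.2) = 1.450×10^-5 K/W
  R_fibreglass batt = L/(kA) = 0.0691/(0.0387·45.2) = 0.03950 K/W
ΣR = 7.845×10^-4 + 1.450×10^-5 + 0.03950 = 0.04030 K/W
Q = ΔT/ΣR = (249.3 K − 293.4 K)/0.04030 = -1090 W
(Negative Q ⇒ heat flows inward; heat gain = 1090 W.)

Q = 1090 W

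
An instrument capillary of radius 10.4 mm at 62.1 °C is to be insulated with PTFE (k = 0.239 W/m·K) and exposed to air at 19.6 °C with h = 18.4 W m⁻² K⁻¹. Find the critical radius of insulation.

For a cylinder, r_cr = k_ins/h = 0.239/18.4 = 0.0130 m = 1.30 cm

r_cr = 1.30 cm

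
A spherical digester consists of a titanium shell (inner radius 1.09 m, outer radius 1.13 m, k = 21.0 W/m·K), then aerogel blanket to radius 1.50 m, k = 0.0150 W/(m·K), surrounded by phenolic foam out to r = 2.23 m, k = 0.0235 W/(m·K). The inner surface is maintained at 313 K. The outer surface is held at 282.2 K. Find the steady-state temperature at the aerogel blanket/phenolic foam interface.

T = 294.2 K

Treat each layer as a resistance in series:
  R_titanium = (1/1.09 − 1/1.13)/(4πk) = 0.03248/(4π·21.0) = 1.231×10^-4 K/W
  R_aerogel blanket = (1/1.13 − 1/1.50)/(4πk) = 0.2183/(4π·0.0150) = 1.158 K/W
  R_phenolic foam = (1/1.50 − 1/2.23)/(4πk) = 0.2182/(4π·0.0235) = 0.7390 K/W
ΣR = 1.231×10^-4 + 1.158 + 0.7390 = 1.897 K/W
Q = ΔT/ΣR = (313 K − 282.2 K)/1.897 = 16.24 W
From the inner boundary to the aerogel blanket/phenolic foam interface, ΣR_partial = 1.158 K/W.
T_interface = T_in − Q·ΣR_partial = 313 K − (16.24)(1.158) = 294.2 K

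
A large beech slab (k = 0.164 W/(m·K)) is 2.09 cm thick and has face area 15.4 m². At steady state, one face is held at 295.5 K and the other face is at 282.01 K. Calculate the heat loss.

Q = kA·ΔT/L = 0.164 × 15.4 × |295.5 K − 282.01 K| / 0.0209 = 1630 W

Q = 1630 W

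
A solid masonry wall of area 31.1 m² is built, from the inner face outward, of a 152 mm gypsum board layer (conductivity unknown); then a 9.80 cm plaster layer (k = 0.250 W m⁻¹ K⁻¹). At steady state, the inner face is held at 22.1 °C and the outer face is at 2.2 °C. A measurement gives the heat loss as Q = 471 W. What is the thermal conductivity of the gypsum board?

k = 0.165 W/m·K

ΣR = ΔT/Q = |22.1 − 2.2|/471 = 0.04225 K/W
Known resistances:
  R_plaster = L/(kA) = 0.0980/(0.250·31.1) = 0.01260 K/W
R_gypsum board = ΣR − ΣR_known = 0.04225 − 0.01260 = 0.02965 K/W
L/(kA) = 0.02965 ⇒ k = 0.152/(0.02965·31.1) = 0.165 W/m·K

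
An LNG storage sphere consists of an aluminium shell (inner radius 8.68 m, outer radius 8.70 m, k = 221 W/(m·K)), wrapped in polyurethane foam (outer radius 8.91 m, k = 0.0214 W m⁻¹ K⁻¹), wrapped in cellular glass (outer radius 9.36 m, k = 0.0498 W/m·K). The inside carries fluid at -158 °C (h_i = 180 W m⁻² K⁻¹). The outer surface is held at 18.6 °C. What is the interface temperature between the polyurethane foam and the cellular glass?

T = -62.8 °C

Treat each layer as a resistance in series:
  R_conv,in = 1/(4πr²h) = 1/(4π·8.68²·180) = 5.868×10^-6 K/W
  R_aluminium = (1/8.68 − 1/8.70)/(4πk) = 2.648×10^-4/(4π·221) = 9.536×10^-8 K/W
  R_polyurethane foam = (1/8.70 − 1/8.91)/(4πk) = 0.002709/(4π·0.0214) = 0.01007 K/W
  R_cellular glass = (1/8.91 − 1/9.36)/(4πk) = 0.005396/(4π·0.0498) = 0.008622 K/W
ΣR = 5.868×10^-6 + 9.536×10^-8 + 0.01007 + 0.008622 = 0.01870 K/W
Q = ΔT/ΣR = (-158 °C − 18.6 °C)/0.01870 = -9444 W
From the inner boundary to the polyurethane foam/cellular glass interface, ΣR_partial = 0.01008 K/W.
T_interface = T_in − Q·ΣR_partial = -158 °C − (-9444)(0.01008) = -62.8 °C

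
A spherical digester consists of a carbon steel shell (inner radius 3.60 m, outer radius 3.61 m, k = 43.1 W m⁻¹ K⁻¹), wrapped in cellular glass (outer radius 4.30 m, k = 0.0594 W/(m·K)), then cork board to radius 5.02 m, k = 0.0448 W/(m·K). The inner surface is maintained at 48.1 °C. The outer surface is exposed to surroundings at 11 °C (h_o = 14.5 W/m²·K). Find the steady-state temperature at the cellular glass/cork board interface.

T = 29.5 °C

Series thermal resistances, inner to outer:
  R_carbon steel = (1/3.60 − 1/3.61)/(4πk) = 7.695×10^-4/(4π·43.1) = 1.421×10^-6 K/W
  R_cellular glass = (1/3.61 − 1/4.30)/(4πk) = 0.04445/(4π·0.0594) = 0.05955 K/W
  R_cork board = (1/4.30 − 1/5.02)/(4πk) = 0.03335/(4π·0.0448) = 0.05925 K/W
  R_conv,out = 1/(4πr²h) = 1/(4π·5.02²·14.5) = 2.178×10^-4 K/W
ΣR = 1.421×10^-6 + 0.05955 + 0.05925 + 2.178×10^-4 = 0.1190 K/W
Q = ΔT/ΣR = (48.1 °C − 11 °C)/0.1190 = 311.8 W
From the inner boundary to the cellular glass/cork board interface, ΣR_partial = 0.05955 K/W.
T_interface = T_in − Q·ΣR_partial = 48.1 °C − (311.8)(0.05955) = 29.5 °C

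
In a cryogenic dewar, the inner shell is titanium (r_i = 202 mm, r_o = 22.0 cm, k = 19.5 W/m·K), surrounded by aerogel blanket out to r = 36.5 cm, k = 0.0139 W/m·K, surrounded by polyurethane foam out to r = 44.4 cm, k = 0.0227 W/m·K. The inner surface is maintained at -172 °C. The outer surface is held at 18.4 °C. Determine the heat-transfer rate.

Series thermal resistances, inner to outer:
  R_titanium = (1/0.202 − 1/0.220)/(4πk) = 0.4050/(4π·19.5) = 0.001653 K/W
  R_aerogel blanket = (1/0.220 − 1/0.365)/(4πk) = 1.806/(4π·0.0139) = 10.34 K/W
  R_polyurethane foam = (1/0.365 − 1/0.444)/(4πk) = 0.4875/(4π·0.0227) = 1.709 K/W
ΣR = 0.001653 + 10.34 + 1.709 = 12.05 K/W
Q = ΔT/ΣR = (-172 °C − 18.4 °C)/12.05 = -15.8 W
(Negative Q ⇒ heat flows inward; heat gain = 15.8 W.)

Q = 15.8 W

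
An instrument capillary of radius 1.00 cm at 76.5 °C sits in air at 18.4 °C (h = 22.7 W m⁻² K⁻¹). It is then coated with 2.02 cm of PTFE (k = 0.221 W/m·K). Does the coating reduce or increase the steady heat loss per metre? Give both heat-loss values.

Critical radius for a cylinder: r_cr = k/h = 0.00974 m = 0.974 cm.
Outer radius after coating: r₂ = 0.0100 + 0.0202 = 0.0302 m.
Since r₁ ≥ r_cr, any added insulation reduces the heat loss.
Bare: R = 1/(2πr₁h) = 0.7011 m·K/W; Q = 58.1/0.7011 = 82.9 W/m.
Coated: R = R_cond + R_conv = 1.028 m·K/W; Q = 58.1/1.028 = 56.5 W/m.

reduces: 82.9 → 56.5 W/m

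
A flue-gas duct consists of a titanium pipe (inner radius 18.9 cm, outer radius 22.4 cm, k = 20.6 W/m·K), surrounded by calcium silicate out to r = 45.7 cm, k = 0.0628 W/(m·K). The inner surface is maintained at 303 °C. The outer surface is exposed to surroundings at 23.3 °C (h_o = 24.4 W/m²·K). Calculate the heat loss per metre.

Series thermal resistances, inner to outer:
  R'_titanium = ln(0.224/0.189)/(2πk) = 0.1699/(2π·20.6) = 0.001313 m·K/W
  R'_calcium silicate = ln(0.457/0.224)/(2πk) = 0.7130/(2π·0.0628) = 1.807 m·K/W
  R'_conv,out = 1/(2πr h) = 1/(2π·0.457·24.4) = 0.01427 m·K/W
ΣR = 0.001313 + 1.807 + 0.01427 = 1.823 m·K/W
Q' = ΔT/ΣR = (303 °C − 23.3 °C)/1.823 = 153 W/m

Q' = 153 W/m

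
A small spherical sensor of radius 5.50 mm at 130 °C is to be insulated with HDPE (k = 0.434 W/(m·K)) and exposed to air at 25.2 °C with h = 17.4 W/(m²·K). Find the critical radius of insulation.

For a sphere, r_cr = 2k_ins/h = 2·0.434/17.4 = 0.0499 m = 4.99 cm

r_cr = 4.99 cm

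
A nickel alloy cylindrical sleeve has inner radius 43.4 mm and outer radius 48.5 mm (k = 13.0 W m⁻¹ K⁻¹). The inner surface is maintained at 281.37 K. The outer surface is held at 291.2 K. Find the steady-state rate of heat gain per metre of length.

Q' = 7230 W/m

Q' = 2πk·ΔT/ln(r₂/r₁) = 2π × 13.0 × 9.83 / ln(0.0485/0.0434) = 7230 W/m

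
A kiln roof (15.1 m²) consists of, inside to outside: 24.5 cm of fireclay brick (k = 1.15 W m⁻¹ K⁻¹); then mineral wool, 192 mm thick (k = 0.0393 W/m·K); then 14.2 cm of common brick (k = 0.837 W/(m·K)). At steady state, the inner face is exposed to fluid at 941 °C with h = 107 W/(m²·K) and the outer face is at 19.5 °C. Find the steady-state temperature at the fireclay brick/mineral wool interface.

T = 902 °C

Resistance network (inner→outer):
  R_conv,in = 1/(hA) = 1/(107·15.1) = 6.189×10^-4 K/W
  R_fireclay brick = L/(kA) = 0.245/(1.15·15.1) = 0.01411 K/W
  R_mineral wool = L/(kA) = 0.192/(0.0393·15.1) = 0.3235 K/W
  R_common brick = L/(kA) = 0.142/(0.837·15.1) = 0.01124 K/W
ΣR = 6.189×10^-4 + 0.01411 + 0.3235 + 0.01124 = 0.3495 K/W
Q = ΔT/ΣR = (941 °C − 19.5 °C)/0.3495 = 2637 W
From the inner boundary to the fireclay brick/mineral wool interface, ΣR_partial = 0.01473 K/W.
T_interface = T_in − Q·ΣR_partial = 941 °C − (2637)(0.01473) = 902 °C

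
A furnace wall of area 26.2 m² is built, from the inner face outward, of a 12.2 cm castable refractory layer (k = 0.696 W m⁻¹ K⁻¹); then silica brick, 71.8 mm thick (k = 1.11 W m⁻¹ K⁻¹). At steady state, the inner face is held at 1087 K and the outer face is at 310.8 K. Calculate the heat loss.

Treat each layer as a resistance in series:
  R_castable refractory = L/(kA) = 0.122/(0.696·26.2) = 0.006690 K/W
  R_silica brick = L/(kA) = 0.0718/(1.11·26.2) = 0.002469 K/W
ΣR = 0.006690 + 0.002469 = 0.009159 K/W
Q = ΔT/ΣR = (1087 K − 310.8 K)/0.009159 = 84700 W

Q = 84.7 kW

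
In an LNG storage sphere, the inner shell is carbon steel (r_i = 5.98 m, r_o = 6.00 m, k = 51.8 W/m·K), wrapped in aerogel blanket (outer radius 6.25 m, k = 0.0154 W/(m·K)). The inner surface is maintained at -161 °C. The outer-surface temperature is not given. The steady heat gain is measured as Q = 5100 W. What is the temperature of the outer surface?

Sum the resistances:
  R_carbon steel = (1/5.98 − 1/6.00)/(4πk) = 5.574×10^-4/(4π·51.8) = 8.563×10^-7 K/W
  R_aerogel blanket = (1/6.00 − 1/6.25)/(4πk) = 0.006667/(4π·0.0154) = 0.03445 K/W
ΣR = 0.03445 K/W
ΔT = Q·ΣR = 5100 × 0.03445 = 175.7 K
Heat flows inward, so T_out = T_in + ΔT = -161 + 175.7 = 14.7 °C

T_out = 14.7 °C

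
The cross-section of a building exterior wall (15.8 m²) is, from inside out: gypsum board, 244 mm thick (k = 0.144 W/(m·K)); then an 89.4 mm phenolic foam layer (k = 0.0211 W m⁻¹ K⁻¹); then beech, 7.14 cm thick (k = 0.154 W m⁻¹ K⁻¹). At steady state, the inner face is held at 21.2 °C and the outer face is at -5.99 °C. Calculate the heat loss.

Q = 67.2 W

Series thermal resistances, inner to outer:
  R_gypsum board = L/(kA) = 0.244/(0.144·15.8) = 0.1072 K/W
  R_phenolic foam = L/(kA) = 0.0894/(0.0211·15.8) = 0.2682 K/W
  R_beech = L/(kA) = 0.0714/(0.154·15.8) = 0.02934 K/W
ΣR = 0.1072 + 0.2682 + 0.02934 = 0.4047 K/W
Q = ΔT/ΣR = (21.2 °C − -5.99 °C)/0.4047 = 67.2 W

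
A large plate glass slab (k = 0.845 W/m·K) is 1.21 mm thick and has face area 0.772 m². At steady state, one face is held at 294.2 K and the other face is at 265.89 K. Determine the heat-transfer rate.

Q = 15.3 kW

Q = kA·ΔT/L = 0.845 × 0.772 × |294.2 K − 265.89 K| / 0.00121 = 15300 W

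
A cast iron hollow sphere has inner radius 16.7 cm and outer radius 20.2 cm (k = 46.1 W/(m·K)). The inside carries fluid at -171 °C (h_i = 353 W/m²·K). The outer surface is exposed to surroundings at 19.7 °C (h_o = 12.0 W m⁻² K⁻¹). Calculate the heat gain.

Treat each layer as a resistance in series:
  R_conv,in = 1/(4πr²h) = 1/(4π·0.167²·353) = 0.008083 K/W
  R_cast iron = (1/0.167 − 1/0.202)/(4πk) = 1.038/(4π·46.1) = 0.001791 K/W
  R_conv,out = 1/(4πr²h) = 1/(4π·0.202²·12.0) = 0.1625 K/W
ΣR = 0.008083 + 0.001791 + 0.1625 = 0.1724 K/W
Q = ΔT/ΣR = (-171 °C − 19.7 °C)/0.1724 = -1110 W
(Negative Q ⇒ heat flows inward; heat gain = 1110 W.)

Q = 1110 W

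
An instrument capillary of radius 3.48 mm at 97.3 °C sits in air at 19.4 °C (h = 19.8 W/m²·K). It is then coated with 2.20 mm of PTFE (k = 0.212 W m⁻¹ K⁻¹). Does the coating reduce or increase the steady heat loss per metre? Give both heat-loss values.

Critical radius for a cylinder: r_cr = k/h = 0.0107 m = 1.07 cm.
Outer radius after coating: r₂ = 0.00348 + 0.00220 = 0.00568 m.
Since r₁ < r_cr and r₂ ≤ r_cr, the coating moves toward the maximum at r_cr — heat loss rises.
Bare: R = 1/(2πr₁h) = 2.310 m·K/W; Q = 77.9/2.310 = 33.7 W/m.
Coated: R = R_cond + R_conv = 1.783 m·K/W; Q = 77.9/1.783 = 43.7 W/m.

increases: 33.7 → 43.7 W/m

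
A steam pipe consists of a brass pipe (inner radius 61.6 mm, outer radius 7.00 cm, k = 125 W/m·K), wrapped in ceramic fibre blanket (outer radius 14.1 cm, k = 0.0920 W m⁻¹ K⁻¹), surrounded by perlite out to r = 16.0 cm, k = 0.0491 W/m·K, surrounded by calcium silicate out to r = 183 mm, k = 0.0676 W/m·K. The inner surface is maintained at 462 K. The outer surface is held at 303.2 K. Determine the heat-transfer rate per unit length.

Q' = 82.0 W/m

Treat each layer as a resistance in series:
  R'_brass = ln(0.0700/0.0616)/(2πk) = 0.1278/(2π·125) = 1.628×10^-4 m·K/W
  R'_ceramic fibre blanket = ln(0.141/0.0700)/(2πk) = 0.7003/(2π·0.0920) = 1.211 m·K/W
  R'_perlite = ln(0.160/0.141)/(2πk) = 0.1264/(2π·0.0491) = 0.4098 m·K/W
  R'_calcium silicate = ln(0.183/0.160)/(2πk) = 0.1343/(2π·0.0676) = 0.3162 m·K/W
ΣR = 1.628×10^-4 + 1.211 + 0.4098 + 0.3162 = 1.937 m·K/W
Q' = ΔT/ΣR = (462 K − 303.2 K)/1.937 = 82.0 W/m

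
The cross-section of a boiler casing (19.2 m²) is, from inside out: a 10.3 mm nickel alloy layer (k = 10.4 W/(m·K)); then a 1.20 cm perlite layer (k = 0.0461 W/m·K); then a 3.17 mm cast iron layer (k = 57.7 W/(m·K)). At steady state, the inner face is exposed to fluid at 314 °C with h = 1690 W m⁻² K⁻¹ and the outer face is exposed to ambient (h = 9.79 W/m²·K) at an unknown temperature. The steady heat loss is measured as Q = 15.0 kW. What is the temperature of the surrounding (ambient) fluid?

T_out = 29.6 °C

Series resistances:
  R_conv,in = 1/(hA) = 1/(1690·19.2) = 3.082×10^-5 K/W
  R_nickel alloy = L/(kA) = 0.0103/(10.4·19.2) = 5.158×10^-5 K/W
  R_perlite = L/(kA) = 0.0120/(0.0461·19.2) = 0.01356 K/W
  R_cast iron = L/(kA) = 0.00317/(57.7·19.2) = 2.861×10^-6 K/W
  R_conv,out = 1/(hA) = 1/(9.79·19.2) = 0.005320 K/W
ΣR = 0.01896 K/W
ΔT = Q·ΣR = 15000 × 0.01896 = 284.4 K
Heat flows outward, so T_out = T_in − ΔT = 314 − 284.4 = 29.6 °C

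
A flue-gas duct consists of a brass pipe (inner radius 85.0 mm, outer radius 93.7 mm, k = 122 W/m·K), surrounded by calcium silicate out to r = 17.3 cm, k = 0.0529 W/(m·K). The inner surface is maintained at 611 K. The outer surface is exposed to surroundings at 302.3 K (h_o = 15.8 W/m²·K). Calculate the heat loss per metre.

Treat each layer as a resistance in series:
  R'_brass = ln(0.0937/0.0850)/(2πk) = 0.09745/(2π·122) = 1.271×10^-4 m·K/W
  R'_calcium silicate = ln(0.173/0.0937)/(2πk) = 0.6132/(2π·0.0529) = 1.845 m·K/W
  R'_conv,out = 1/(2πr h) = 1/(2π·0.173·15.8) = 0.05823 m·K/W
ΣR = 1.271×10^-4 + 1.845 + 0.05823 = 1.903 m·K/W
Q' = ΔT/ΣR = (611 K − 302.3 K)/1.903 = 162 W/m

Q' = 162 W/m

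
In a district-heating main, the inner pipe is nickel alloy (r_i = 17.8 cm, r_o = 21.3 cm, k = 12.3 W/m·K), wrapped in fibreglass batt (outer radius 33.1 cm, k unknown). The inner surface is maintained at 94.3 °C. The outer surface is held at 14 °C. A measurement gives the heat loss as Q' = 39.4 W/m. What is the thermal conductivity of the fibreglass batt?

k = 0.0345 W/m·K

ΣR = ΔT/Q' = |94.3 − 14|/39.4 = 2.038 m·K/W
Known resistances:
  R'_nickel alloy = ln(0.213/0.178)/(2πk) = 0.1795/(2π·12.3) = 0.002323 m·K/W
R_fibreglass batt = ΣR − ΣR_known = 2.038 − 0.002323 = 2.036 m·K/W
ln(r₂/r₁)/(2πk) = 2.036 ⇒ k = 0.4408/(2π·2.036) = 0.0345 W/m·K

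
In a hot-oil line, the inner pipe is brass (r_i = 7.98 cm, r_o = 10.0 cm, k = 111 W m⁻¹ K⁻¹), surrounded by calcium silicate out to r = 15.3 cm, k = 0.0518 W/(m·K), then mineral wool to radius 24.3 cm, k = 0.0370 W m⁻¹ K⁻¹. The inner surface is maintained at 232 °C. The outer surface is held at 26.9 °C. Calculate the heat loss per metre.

Q' = 62.2 W/m

Treat each layer as a resistance in series:
  R'_brass = ln(0.100/0.0798)/(2πk) = 0.2256/(2π·111) = 3.235×10^-4 m·K/W
  R'_calcium silicate = ln(0.153/0.100)/(2πk) = 0.4253/(2π·0.0518) = 1.307 m·K/W
  R'_mineral wool = ln(0.243/0.153)/(2πk) = 0.4626/(2π·0.0370) = 1.990 m·K/W
ΣR = 3.235×10^-4 + 1.307 + 1.990 = 3.297 m·K/W
Q' = ΔT/ΣR = (232 °C − 26.9 °C)/3.297 = 62.2 W/m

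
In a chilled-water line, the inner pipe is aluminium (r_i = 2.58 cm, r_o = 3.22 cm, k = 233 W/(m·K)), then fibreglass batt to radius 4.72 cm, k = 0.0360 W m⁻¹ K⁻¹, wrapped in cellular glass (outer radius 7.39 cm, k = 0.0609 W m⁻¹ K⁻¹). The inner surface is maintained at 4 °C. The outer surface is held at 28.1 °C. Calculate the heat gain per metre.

Q' = 8.42 W/m

Series thermal resistances, inner to outer:
  R'_aluminium = ln(0.0322/0.0258)/(2πk) = 0.2216/(2π·233) = 1.514×10^-4 m·K/W
  R'_fibreglass batt = ln(0.0472/0.0322)/(2πk) = 0.3824/(2π·0.0360) = 1.691 m·K/W
  R'_cellular glass = ln(0.0739/0.0472)/(2πk) = 0.4483/(2π·0.0609) = 1.172 m·K/W
ΣR = 1.514×10^-4 + 1.691 + 1.172 = 2.863 m·K/W
Q' = ΔT/ΣR = (4 °C − 28.1 °C)/2.863 = -8.42 W/m
(Negative Q' ⇒ heat flows inward; heat gain = 8.42 W/m.)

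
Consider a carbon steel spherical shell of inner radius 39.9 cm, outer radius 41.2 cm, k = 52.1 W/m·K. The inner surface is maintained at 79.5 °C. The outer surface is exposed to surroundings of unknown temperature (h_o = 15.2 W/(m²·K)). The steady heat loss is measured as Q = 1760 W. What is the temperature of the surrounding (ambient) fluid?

T_out = 25.0 °C

Sum the resistances:
  R_carbon steel = (1/0.399 − 1/0.412)/(4πk) = 0.07908/(4π·52.1) = 1.208×10^-4 K/W
  R_conv,out = 1/(4πr²h) = 1/(4π·0.412²·15.2) = 0.03084 K/W
ΣR = 0.03096 K/W
ΔT = Q·ΣR = 1760 × 0.03096 = 54.49 K
Heat flows outward, so T_out = T_in − ΔT = 79.5 − 54.49 = 25.0 °C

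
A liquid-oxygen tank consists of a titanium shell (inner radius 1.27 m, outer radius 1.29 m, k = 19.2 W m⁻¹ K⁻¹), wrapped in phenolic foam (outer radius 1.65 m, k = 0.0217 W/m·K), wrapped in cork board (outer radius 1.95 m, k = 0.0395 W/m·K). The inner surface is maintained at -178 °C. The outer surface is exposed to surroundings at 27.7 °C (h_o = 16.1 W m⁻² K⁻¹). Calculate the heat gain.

Treat each layer as a resistance in series:
  R_titanium = (1/1.27 − 1/1.29)/(4πk) = 0.01221/(4π·19.2) = 5.060×10^-5 K/W
  R_phenolic foam = (1/1.29 − 1/1.65)/(4πk) = 0.1691/(4π·0.0217) = 0.6202 K/W
  R_cork board = (1/1.65 − 1/1.95)/(4πk) = 0.09324/(4π·0.0395) = 0.1878 K/W
  R_conv,out = 1/(4πr²h) = 1/(4π·1.95²·16.1) = 0.001300 K/W
ΣR = 5.060×10^-5 + 0.6202 + 0.1878 + 0.001300 = 0.8094 K/W
Q = ΔT/ΣR = (-178 °C − 27.7 °C)/0.8094 = -254 W
(Negative Q ⇒ heat flows inward; heat gain = 254 W.)

Q = 254 W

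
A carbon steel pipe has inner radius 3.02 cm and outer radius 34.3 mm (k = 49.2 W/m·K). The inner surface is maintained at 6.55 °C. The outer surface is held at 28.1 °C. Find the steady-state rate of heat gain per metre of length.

Q' = 2πk·ΔT/ln(r₂/r₁) = 2π × 49.2 × 21.55 / ln(0.0343/0.0302) = 52300 W/m

Q' = 52.3 kW/m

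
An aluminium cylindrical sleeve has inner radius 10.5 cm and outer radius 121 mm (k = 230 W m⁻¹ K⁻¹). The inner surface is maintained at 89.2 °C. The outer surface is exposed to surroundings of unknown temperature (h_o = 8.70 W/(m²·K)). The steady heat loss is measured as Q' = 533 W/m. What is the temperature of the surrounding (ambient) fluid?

Sum the resistances:
  R'_aluminium = ln(0.121/0.105)/(2πk) = 0.1418/(2π·230) = 9.814×10^-5 m·K/W
  R'_conv,out = 1/(2πr h) = 1/(2π·0.121·8.70) = 0.1512 m·K/W
ΣR = 0.1513 m·K/W
ΔT = Q'·ΣR = 533 × 0.1513 = 80.64 K
Heat flows outward, so T_out = T_in − ΔT = 89.2 − 80.64 = 8.56 °C

T_out = 8.56 °C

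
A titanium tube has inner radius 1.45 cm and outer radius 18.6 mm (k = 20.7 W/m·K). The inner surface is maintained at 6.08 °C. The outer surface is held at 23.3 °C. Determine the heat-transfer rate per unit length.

Q' = 8990 W/m

Q' = 2πk·ΔT/ln(r₂/r₁) = 2π × 20.7 × 17.22 / ln(0.0186/0.0145) = 8990 W/m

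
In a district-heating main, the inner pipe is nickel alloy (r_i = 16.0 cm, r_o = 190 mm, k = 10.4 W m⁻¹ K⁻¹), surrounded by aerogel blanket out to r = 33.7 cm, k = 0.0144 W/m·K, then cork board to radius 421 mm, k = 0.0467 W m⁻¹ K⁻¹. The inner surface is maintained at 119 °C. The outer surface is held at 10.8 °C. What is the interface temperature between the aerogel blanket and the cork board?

T = 22.4 °C

Series thermal resistances, inner to outer:
  R'_nickel alloy = ln(0.190/0.160)/(2πk) = 0.1719/(2π·10.4) = 0.002630 m·K/W
  R'_aerogel blanket = ln(0.337/0.190)/(2πk) = 0.5731/(2π·0.0144) = 6.334 m·K/W
  R'_cork board = ln(0.421/0.337)/(2πk) = 0.2225/(2π·0.0467) = 0.7585 m·K/W
ΣR = 0.002630 + 6.334 + 0.7585 = 7.095 m·K/W
Q' = ΔT/ΣR = (119 °C − 10.8 °C)/7.095 = 15.25 W/m
From the inner boundary to the aerogel blanket/cork board interface, ΣR_partial = 6.337 m·K/W.
T_interface = T_in − Q'·ΣR_partial = 119 °C − (15.25)(6.337) = 22.4 °C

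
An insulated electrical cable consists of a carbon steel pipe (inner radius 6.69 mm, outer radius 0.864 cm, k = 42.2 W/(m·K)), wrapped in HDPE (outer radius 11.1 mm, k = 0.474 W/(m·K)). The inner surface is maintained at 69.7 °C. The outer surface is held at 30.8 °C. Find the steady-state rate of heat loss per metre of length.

Resistance network (inner→outer):
  R'_carbon steel = ln(0.00864/0.00669)/(2πk) = 0.2558/(2π·42.2) = 9.647×10^-4 m·K/W
  R'_HDPE = ln(0.0111/0.00864)/(2πk) = 0.2505/(2π·0.474) = 0.08412 m·K/W
ΣR = 9.647×10^-4 + 0.08412 = 0.08508 m·K/W
Q' = ΔT/ΣR = (69.7 °C − 30.8 °C)/0.08508 = 457 W/m

Q' = 457 W/m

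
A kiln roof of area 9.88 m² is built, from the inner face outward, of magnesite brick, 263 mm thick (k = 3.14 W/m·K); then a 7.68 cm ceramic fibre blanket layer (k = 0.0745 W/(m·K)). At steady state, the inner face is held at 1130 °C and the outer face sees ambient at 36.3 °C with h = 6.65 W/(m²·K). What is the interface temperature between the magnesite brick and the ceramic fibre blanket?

Resistance network (inner→outer):
  R_magnesite brick = L/(kA) = 0.263/(3.14·9.88) = 0.008478 K/W
  R_ceramic fibre blanket = L/(kA) = 0.0768/(0.0745·9.88) = 0.1043 K/W
  R_conv,out = 1/(hA) = 1/(6.65·9.88) = 0.01522 K/W
ΣR = 0.008478 + 0.1043 + 0.01522 = 0.1280 K/W
Q = ΔT/ΣR = (1130 °C − 36.3 °C)/0.1280 = 8545 W
From the inner boundary to the magnesite brick/ceramic fibre blanket interface, ΣR_partial = 0.008478 K/W.
T_interface = T_in − Q·ΣR_partial = 1130 °C − (8545)(0.008478) = 1058 °C

T = 1058 °C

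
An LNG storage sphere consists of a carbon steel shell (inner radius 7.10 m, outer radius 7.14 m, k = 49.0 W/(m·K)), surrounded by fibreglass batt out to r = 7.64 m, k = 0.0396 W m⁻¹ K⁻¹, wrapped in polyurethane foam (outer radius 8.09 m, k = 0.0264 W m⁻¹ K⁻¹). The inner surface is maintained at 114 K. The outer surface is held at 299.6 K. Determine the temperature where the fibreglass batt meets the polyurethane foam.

Series thermal resistances, inner to outer:
  R_carbon steel = (1/7.10 − 1/7.14)/(4πk) = 7.890×10^-4/(4π·49.0) = 1.281×10^-6 K/W
  R_fibreglass batt = (1/7.14 − 1/7.64)/(4πk) = 0.009166/(4π·0.0396) = 0.01842 K/W
  R_polyurethane foam = (1/7.64 − 1/8.09)/(4πk) = 0.007281/(4π·0.0264) = 0.02195 K/W
ΣR = 1.281×10^-6 + 0.01842 + 0.02195 = 0.04037 K/W
Q = ΔT/ΣR = (114 K − 299.6 K)/0.04037 = -4597 W
From the inner boundary to the fibreglass batt/polyurethane foam interface, ΣR_partial = 0.01842 K/W.
T_interface = T_in − Q·ΣR_partial = 114 K − (-4597)(0.01842) = 198.7 K

T = 198.7 K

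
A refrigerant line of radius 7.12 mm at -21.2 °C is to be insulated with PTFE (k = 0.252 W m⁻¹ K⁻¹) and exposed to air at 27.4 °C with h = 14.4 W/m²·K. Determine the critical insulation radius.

For a cylinder, r_cr = k_ins/h = 0.252/14.4 = 0.0175 m = 1.75 cm

r_cr = 1.75 cm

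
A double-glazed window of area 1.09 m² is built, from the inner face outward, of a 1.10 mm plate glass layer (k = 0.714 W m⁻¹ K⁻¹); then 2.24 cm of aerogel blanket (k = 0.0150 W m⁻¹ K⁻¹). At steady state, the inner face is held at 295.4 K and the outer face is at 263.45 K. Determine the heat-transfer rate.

Q = 23.3 W

Treat each layer as a resistance in series:
  R_plate glass = L/(kA) = 0.00110/(0.714·1.09) = 0.001413 K/W
  R_aerogel blanket = L/(kA) = 0.0224/(0.0150·1.09) = 1.370 K/W
ΣR = 0.001413 + 1.370 = 1.371 K/W
Q = ΔT/ΣR = (295.4 K − 263.45 K)/1.371 = 23.3 W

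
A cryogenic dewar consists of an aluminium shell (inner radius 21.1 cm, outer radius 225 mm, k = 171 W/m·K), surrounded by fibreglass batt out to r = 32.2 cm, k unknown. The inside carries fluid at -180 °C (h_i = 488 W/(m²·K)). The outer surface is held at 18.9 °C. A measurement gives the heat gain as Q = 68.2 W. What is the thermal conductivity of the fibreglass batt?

k = 0.0366 W/m·K

ΣR = ΔT/Q = |-180 − 18.9|/68.2 = 2.916 K/W
Known resistances:
  R_conv,in = 1/(4πr²h) = 1/(4π·0.211²·488) = 0.003663 K/W
  R_aluminium = (1/0.211 − 1/0.225)/(4πk) = 0.2949/(4π·171) = 1.372×10^-4 K/W
R_fibreglass batt = ΣR − ΣR_known = 2.916 − 0.003800 = 2.912 K/W
(1/r₁−1/r₂)/(4πk) = 2.912 ⇒ k = 1.339/(4π·2.912) = 0.0366 W/m·K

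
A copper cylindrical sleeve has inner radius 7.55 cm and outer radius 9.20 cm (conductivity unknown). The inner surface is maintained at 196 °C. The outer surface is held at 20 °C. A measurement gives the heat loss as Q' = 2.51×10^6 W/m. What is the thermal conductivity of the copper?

ΣR = ΔT/Q' = |196 − 20|/2.51×10^6 = 7.012×10^-5 m·K/W
ln(r₂/r₁)/(2πk) = 7.012×10^-5 ⇒ k = 0.1977/(2π·7.012×10^-5) = 449 W/m·K

k = 449 W/m·K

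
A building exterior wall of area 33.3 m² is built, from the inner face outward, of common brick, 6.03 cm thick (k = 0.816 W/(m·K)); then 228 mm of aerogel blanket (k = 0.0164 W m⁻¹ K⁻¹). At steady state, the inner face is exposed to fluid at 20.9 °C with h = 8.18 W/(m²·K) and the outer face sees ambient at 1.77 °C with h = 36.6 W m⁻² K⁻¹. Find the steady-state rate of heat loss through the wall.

Q = 45.1 W

Treat each layer as a resistance in series:
  R_conv,in = 1/(hA) = 1/(8.18·33.3) = 0.003671 K/W
  R_common brick = L/(kA) = 0.0603/(0.816·33.3) = 0.002219 K/W
  R_aerogel blanket = L/(kA) = 0.228/(0.0164·33.3) = 0.4175 K/W
  R_conv,out = 1/(hA) = 1/(36.6·33.3) = 8.205×10^-4 K/W
ΣR = 0.003671 + 0.002219 + 0.4175 + 8.205×10^-4 = 0.4242 K/W
Q = ΔT/ΣR = (20.9 °C − 1.77 °C)/0.4242 = 45.1 W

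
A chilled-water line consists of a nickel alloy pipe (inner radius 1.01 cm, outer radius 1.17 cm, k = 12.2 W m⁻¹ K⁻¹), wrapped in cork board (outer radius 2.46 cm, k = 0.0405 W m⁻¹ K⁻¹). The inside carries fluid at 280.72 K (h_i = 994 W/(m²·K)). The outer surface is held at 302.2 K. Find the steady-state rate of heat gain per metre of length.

Q' = 7.31 W/m

Series thermal resistances, inner to outer:
  R'_conv,in = 1/(2πr h) = 1/(2π·0.0101·994) = 0.01585 m·K/W
  R'_nickel alloy = ln(0.0117/0.0101)/(2πk) = 0.1471/(2π·12.2) = 0.001918 m·K/W
  R'_cork board = ln(0.0246/0.0117)/(2πk) = 0.7432/(2π·0.0405) = 2.920 m·K/W
ΣR = 0.01585 + 0.001918 + 2.920 = 2.938 m·K/W
Q' = ΔT/ΣR = (280.72 K − 302.2 K)/2.938 = -7.31 W/m
(Negative Q' ⇒ heat flows inward; heat gain = 7.31 W/m.)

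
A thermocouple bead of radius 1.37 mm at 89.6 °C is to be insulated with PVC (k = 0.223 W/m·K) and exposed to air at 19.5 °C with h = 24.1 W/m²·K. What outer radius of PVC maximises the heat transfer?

r_cr = 1.85 cm

For a sphere, r_cr = 2k_ins/h = 2·0.223/24.1 = 0.0185 m = 1.85 cm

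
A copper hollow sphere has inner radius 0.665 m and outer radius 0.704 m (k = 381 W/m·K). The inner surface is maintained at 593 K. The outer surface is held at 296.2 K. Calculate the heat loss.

Q = 1.71×10^7 W

Q = 4πk·ΔT/(1/r₁ − 1/r₂) = 4π × 381 × 296.8 / (1/0.665 − 1/0.704) = 1.71×10^7 W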